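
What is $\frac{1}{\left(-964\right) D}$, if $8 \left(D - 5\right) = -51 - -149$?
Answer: $- \frac{1}{16629} \approx -6.0136 \cdot 10^{-5}$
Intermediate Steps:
$D = \frac{69}{4}$ ($D = 5 + \frac{-51 - -149}{8} = 5 + \frac{-51 + 149}{8} = 5 + \frac{1}{8} \cdot 98 = 5 + \frac{49}{4} = \frac{69}{4} \approx 17.25$)
$\frac{1}{\left(-964\right) D} = \frac{1}{\left(-964\right) \frac{69}{4}} = \left(- \frac{1}{964}\right) \frac{4}{69} = - \frac{1}{16629}$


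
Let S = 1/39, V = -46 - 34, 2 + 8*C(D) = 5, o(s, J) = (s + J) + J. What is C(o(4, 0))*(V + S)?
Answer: -3119/104 ≈ -29.990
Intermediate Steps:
o(s, J) = s + 2*J (o(s, J) = (J + s) + J = s + 2*J)
C(D) = 3/8 (C(D) = -¼ + (⅛)*5 = -¼ + 5/8 = 3/8)
V = -80
S = 1/39 ≈ 0.025641
C(o(4, 0))*(V + S) = 3*(-80 + 1/39)/8 = (3/8)*(-3119/39) = -3119/104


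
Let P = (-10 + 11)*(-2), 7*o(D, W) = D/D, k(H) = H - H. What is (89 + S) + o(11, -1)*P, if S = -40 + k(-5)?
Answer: 341/7 ≈ 48.714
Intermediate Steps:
k(H) = 0
S = -40 (S = -40 + 0 = -40)
o(D, W) = 1/7 (o(D, W) = (D/D)/7 = (1/7)*1 = 1/7)
P = -2 (P = 1*(-2) = -2)
(89 + S) + o(11, -1)*P = (89 - 40) + (1/7)*(-2) = 49 - 2/7 = 341/7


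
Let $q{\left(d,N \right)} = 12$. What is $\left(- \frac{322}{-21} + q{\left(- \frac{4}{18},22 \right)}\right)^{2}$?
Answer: $\frac{6724}{9} \approx 747.11$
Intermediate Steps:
$\left(- \frac{322}{-21} + q{\left(- \frac{4}{18},22 \right)}\right)^{2} = \left(- \frac{322}{-21} + 12\right)^{2} = \left(\left(-322\right) \left(- \frac{1}{21}\right) + 12\right)^{2} = \left(\frac{46}{3} + 12\right)^{2} = \left(\frac{82}{3}\right)^{2} = \frac{6724}{9}$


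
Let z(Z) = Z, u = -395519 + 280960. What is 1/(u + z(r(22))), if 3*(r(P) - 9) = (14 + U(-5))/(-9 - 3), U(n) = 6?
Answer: -9/1030955 ≈ -8.7298e-6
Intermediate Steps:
u = -114559
r(P) = 76/9 (r(P) = 9 + ((14 + 6)/(-9 - 3))/3 = 9 + (20/(-12))/3 = 9 + (20*(-1/12))/3 = 9 + (⅓)*(-5/3) = 9 - 5/9 = 76/9)
1/(u + z(r(22))) = 1/(-114559 + 76/9) = 1/(-1030955/9) = -9/1030955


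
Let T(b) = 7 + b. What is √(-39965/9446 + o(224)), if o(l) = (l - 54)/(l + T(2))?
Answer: 15*I*√75379240582/2200918 ≈ 1.8712*I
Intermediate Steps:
o(l) = (-54 + l)/(9 + l) (o(l) = (l - 54)/(l + (7 + 2)) = (-54 + l)/(l + 9) = (-54 + l)/(9 + l))
√(-39965/9446 + o(224)) = √(-39965/9446 + (-54 + 224)/(9 + 224)) = √(-39965*1/9446 + 170/233) = √(-39965/9446 + (1/233)*170) = √(-39965/9446 + 170/233) = √(-7706025/2200918) = 15*I*√75379240582/2200918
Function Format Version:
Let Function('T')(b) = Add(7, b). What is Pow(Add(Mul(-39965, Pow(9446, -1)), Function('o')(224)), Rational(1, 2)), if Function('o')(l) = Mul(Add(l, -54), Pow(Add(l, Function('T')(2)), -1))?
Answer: Mul(Rational(15, 2200918), I, Pow(75379240582, Rational(1, 2))) ≈ Mul(1.8712, I)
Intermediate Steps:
Function('o')(l) = Mul(Pow(Add(9, l), -1), Add(-54, l)) (Function('o')(l) = Mul(Add(l, -54), Pow(Add(l, Add(7, 2)), -1)) = Mul(Add(-54, l), Pow(Add(l, 9), -1)) = Mul(Add(-54, l), Pow(Add(9, l), -1)) = Mul(Pow(Add(9, l), -1), Add(-54, l)))
Pow(Add(Mul(-39965, Pow(9446, -1)), Function('o')(224)), Rational(1, 2)) = Pow(Add(Mul(-39965, Pow(9446, -1)), Mul(Pow(Add(9, 224), -1), Add(-54, 224))), Rational(1, 2)) = Pow(Add(Mul(-39965, Rational(1, 9446)), Mul(Pow(233, -1), 170)), Rational(1, 2)) = Pow(Add(Rational(-39965, 9446), Mul(Rational(1, 233), 170)), Rational(1, 2)) = Pow(Add(Rational(-39965, 9446), Rational(170, 233)), Rational(1, 2)) = Pow(Rational(-7706025, 2200918), Rational(1, 2)) = Mul(Rational(15, 2200918), I, Pow(75379240582, Rational(1, 2)))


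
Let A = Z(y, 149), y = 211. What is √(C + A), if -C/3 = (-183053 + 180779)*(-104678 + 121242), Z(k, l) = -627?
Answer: √112998981 ≈ 10630.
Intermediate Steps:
C = 112999608 (C = -3*(-183053 + 180779)*(-104678 + 121242) = -(-6822)*16564 = -3*(-37666536) = 112999608)
A = -627
√(C + A) = √(112999608 - 627) = √112998981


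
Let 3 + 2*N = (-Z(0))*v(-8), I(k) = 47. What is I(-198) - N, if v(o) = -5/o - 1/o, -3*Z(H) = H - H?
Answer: 97/2 ≈ 48.500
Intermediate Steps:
Z(H) = 0 (Z(H) = -(H - H)/3 = -⅓*0 = 0)
v(o) = -6/o
N = -3/2 (N = -3/2 + ((-1*0)*(-6/(-8)))/2 = -3/2 + (0*(-6*(-⅛)))/2 = -3/2 + (0*(¾))/2 = -3/2 + (½)*0 = -3/2 + 0 = -3/2 ≈ -1.5000)
I(-198) - N = 47 - 1*(-3/2) = 47 + 3/2 = 97/2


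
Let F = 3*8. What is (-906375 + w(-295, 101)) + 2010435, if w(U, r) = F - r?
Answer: 1103983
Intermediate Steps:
F = 24
w(U, r) = 24 - r
(-906375 + w(-295, 101)) + 2010435 = (-906375 + (24 - 1*101)) + 2010435 = (-906375 + (24 - 101)) + 2010435 = (-906375 - 77) + 2010435 = -906452 + 2010435 = 1103983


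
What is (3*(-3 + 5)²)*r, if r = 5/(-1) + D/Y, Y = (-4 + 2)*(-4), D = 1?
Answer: -117/2 ≈ -58.500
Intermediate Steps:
Y = 8 (Y = -2*(-4) = 8)
r = -39/8 (r = 5/(-1) + 1/8 = 5*(-1) + 1*(⅛) = -5 + ⅛ = -39/8 ≈ -4.8750)
(3*(-3 + 5)²)*r = (3*(-3 + 5)²)*(-39/8) = (3*2²)*(-39/8) = (3*4)*(-39/8) = 12*(-39/8) = -117/2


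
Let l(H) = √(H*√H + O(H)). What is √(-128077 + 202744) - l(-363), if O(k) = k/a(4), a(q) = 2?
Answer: √74667 - 11*√(-6 - 132*I*√3)/2 ≈ 215.21 + 59.582*I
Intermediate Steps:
O(k) = k/2
l(H) = √(H^(3/2) + H/2) (l(H) = √(H*√H + H/2) = √(H^(3/2) + H/2))
√(-128077 + 202744) - l(-363) = √(-128077 + 202744) - √(2*(-363) + 4*(-363)^(3/2))/2 = √74667 - √(-726 + 4*(-3993*I*√3))/2 = √74667 - √(-726 - 15972*I*√3)/2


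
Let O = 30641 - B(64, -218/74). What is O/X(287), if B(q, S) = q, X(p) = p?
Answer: 30577/287 ≈ 106.54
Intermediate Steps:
O = 30577 (O = 30641 - 1*64 = 30641 - 64 = 30577)
O/X(287) = 30577/287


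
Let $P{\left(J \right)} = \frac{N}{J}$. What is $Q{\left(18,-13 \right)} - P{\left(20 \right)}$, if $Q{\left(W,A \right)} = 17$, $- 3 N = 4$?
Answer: $\frac{256}{15} \approx 17.067$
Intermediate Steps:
$N = - \frac{4}{3}$ ($N = \left(- \frac{1}{3}\right) 4 = - \frac{4}{3} \approx -1.3333$)
$P{\left(J \right)} = - \frac{4}{3 J}$
$Q{\left(18,-13 \right)} - P{\left(20 \right)} = 17 - - \frac{4}{3 \cdot 20} = 17 - \left(- \frac{4}{3}\right) \frac{1}{20} = 17 - - \frac{1}{15} = 17 + \frac{1}{15} = \frac{256}{15}$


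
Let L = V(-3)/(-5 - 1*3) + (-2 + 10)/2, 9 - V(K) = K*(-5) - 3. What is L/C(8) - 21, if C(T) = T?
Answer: -1309/64 ≈ -20.453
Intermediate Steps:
V(K) = 12 + 5*K (V(K) = 9 - (K*(-5) - 3) = 9 - (-5*K - 3) = 9 - (-3 - 5*K) = 9 + (3 + 5*K) = 12 + 5*K)
L = 35/8 (L = (12 + 5*(-3))/(-5 - 1*3) + (-2 + 10)/2 = (12 - 15)/(-5 - 3) + 8*(1/2) = -3/(-8) + 4 = -3*(-1/8) + 4 = 3/8 + 4 = 35/8 ≈ 4.3750)
L/C(8) - 21 = (35/8)/8 - 21 = (35/8)*(1/8) - 21 = 35/64 - 21 = -1309/64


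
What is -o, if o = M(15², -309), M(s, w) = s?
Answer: -225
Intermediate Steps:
o = 225 (o = 15² = 225)
-o = -1*225 = -225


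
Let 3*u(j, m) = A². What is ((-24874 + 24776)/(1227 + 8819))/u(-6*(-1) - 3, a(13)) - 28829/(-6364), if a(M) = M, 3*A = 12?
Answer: 578998391/127865488 ≈ 4.5282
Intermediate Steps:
A = 4 (A = (⅓)*12 = 4)
u(j, m) = 16/3 (u(j, m) = (⅓)*4² = (⅓)*16 = 16/3)
((-24874 + 24776)/(1227 + 8819))/u(-6*(-1) - 3, a(13)) - 28829/(-6364) = ((-24874 + 24776)/(1227 + 8819))/(16/3) - 28829/(-6364) = -98/10046*(3/16) - 28829*(-1/6364) = -98*1/10046*(3/16) + 28829/6364 = -49/5023*3/16 + 28829/6364 = -147/80368 + 28829/6364 = 578998391/127865488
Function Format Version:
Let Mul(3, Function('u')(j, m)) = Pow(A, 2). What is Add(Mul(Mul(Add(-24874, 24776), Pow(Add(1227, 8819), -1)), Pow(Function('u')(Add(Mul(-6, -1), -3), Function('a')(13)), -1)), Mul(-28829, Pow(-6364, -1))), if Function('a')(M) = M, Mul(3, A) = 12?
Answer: Rational(578998391, 127865488) ≈ 4.5282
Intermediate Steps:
A = 4 (A = Mul(Rational(1, 3), 12) = 4)
Function('u')(j, m) = Rational(16, 3) (Function('u')(j, m) = Mul(Rational(1, 3), Pow(4, 2)) = Mul(Rational(1, 3), 16) = Rational(16, 3))
Add(Mul(Mul(Add(-24874, 24776), Pow(Add(1227, 8819), -1)), Pow(Function('u')(Add(Mul(-6, -1), -3), Function('a')(13)), -1)), Mul(-28829, Pow(-6364, -1))) = Add(Mul(Mul(Add(-24874, 24776), Pow(Add(1227, 8819), -1)), Pow(Rational(16, 3), -1)), Mul(-28829, Pow(-6364, -1))) = Add(Mul(Mul(-98, Pow(10046, -1)), Rational(3, 16)), Mul(-28829, Rational(-1, 6364))) = Add(Mul(Mul(-98, Rational(1, 10046)), Rational(3, 16)), Rational(28829, 6364)) = Add(Mul(Rational(-49, 5023), Rational(3, 16)), Rational(28829, 6364)) = Add(Rational(-147, 80368), Rational(28829, 6364)) = Rational(578998391, 127865488)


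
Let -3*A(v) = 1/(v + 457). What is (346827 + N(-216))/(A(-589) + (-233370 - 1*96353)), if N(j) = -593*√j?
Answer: -137343492/130570307 + 1408968*I*√6/130570307 ≈ -1.0519 + 0.026432*I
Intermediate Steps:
A(v) = -1/(3*(457 + v)) (A(v) = -1/(3*(v + 457)) = -1/(3*(457 + v)))
(346827 + N(-216))/(A(-589) + (-233370 - 1*96353)) = (346827 - 3558*I*√6)/(-1/(1371 + 3*(-589)) + (-233370 - 1*96353)) = (346827 - 3558*I*√6)/(-1/(1371 - 1767) + (-233370 - 96353)) = (346827 - 3558*I*√6)/(-1/(-396) - 329723) = (346827 - 3558*I*√6)/(-1*(-1/396) - 329723) = (346827 - 3558*I*√6)/(1/396 - 329723) = (346827 - 3558*I*√6)/(-130570307/396) = (346827 - 3558*I*√6)*(-396/130570307) = -137343492/130570307 + 1408968*I*√6/130570307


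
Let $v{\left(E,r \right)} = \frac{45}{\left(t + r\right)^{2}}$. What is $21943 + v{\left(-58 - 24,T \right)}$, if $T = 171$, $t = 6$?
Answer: $\frac{76383588}{3481} \approx 21943.0$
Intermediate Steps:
$v{\left(E,r \right)} = \frac{45}{\left(6 + r\right)^{2}}$
$21943 + v{\left(-58 - 24,T \right)} = 21943 + \frac{45}{\left(6 + 171\right)^{2}} = 21943 + \frac{45}{31329} = 21943 + 45 \cdot \frac{1}{31329} = 21943 + \frac{5}{3481} = \frac{76383588}{3481}$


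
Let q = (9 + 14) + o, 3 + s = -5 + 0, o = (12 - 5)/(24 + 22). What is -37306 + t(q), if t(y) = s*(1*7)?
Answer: -37362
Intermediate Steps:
o = 7/46 ≈ 0.15217
s = -8 (s = -3 + (-5 + 0) = -3 - 5 = -8)
q = 1065/46 (q = (9 + 14) + 7/46 = 23 + 7/46 = 1065/46 ≈ 23.152)
t(y) = -56 (t(y) = -8*7 = -56)
-37306 + t(q) = -37306 - 56 = -37362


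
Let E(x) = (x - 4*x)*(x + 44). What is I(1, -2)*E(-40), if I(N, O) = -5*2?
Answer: -4800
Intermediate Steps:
I(N, O) = -10
E(x) = -3*x*(44 + x) (E(x) = (-3*x)*(44 + x) = -3*x*(44 + x))
I(1, -2)*E(-40) = -(-30)*(-40)*(44 - 40) = -(-30)*(-40)*4 = -10*480 = -4800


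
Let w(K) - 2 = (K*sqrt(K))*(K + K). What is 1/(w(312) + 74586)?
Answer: -18647/2955075710396 + 24336*sqrt(78)/738768927599 ≈ 2.8462e-7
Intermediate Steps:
w(K) = 2 + 2*K**(5/2) (w(K) = 2 + (K*sqrt(K))*(K + K) = 2 + K**(3/2)*(2*K) = 2 + 2*K**(5/2))
1/(w(312) + 74586) = 1/((2 + 2*312**(5/2)) + 74586) = 1/((2 + 2*(194688*sqrt(78))) + 74586) = 1/((2 + 389376*sqrt(78)) + 74586) = 1/(74588 + 389376*sqrt(78))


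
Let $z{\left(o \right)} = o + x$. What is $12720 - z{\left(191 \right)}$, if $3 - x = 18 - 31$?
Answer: $12513$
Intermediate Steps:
$x = 16$ ($x = 3 - \left(18 - 31\right) = 3 - -13 = 3 + 13 = 16$)
$z{\left(o \right)} = 16 + o$ ($z{\left(o \right)} = o + 16 = 16 + o$)
$12720 - z{\left(191 \right)} = 12720 - \left(16 + 191\right) = 12720 - 207 = 12513$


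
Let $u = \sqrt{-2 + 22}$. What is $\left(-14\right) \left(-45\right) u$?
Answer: $1260 \sqrt{5} \approx 2817.4$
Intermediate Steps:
$u = 2 \sqrt{5}$ ($u = \sqrt{20} = 2 \sqrt{5} \approx 4.4721$)
$\left(-14\right) \left(-45\right) u = \left(-14\right) \left(-45\right) 2 \sqrt{5} = 630 \cdot 2 \sqrt{5} = 1260 \sqrt{5}$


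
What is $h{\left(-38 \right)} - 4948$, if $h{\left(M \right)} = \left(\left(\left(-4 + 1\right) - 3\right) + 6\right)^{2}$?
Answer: $-4948$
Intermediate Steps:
$h{\left(M \right)} = 0$ ($h{\left(M \right)} = \left(\left(-3 - 3\right) + 6\right)^{2} = \left(-6 + 6\right)^{2} = 0^{2} = 0$)
$h{\left(-38 \right)} - 4948 = 0 - 4948 = -4948$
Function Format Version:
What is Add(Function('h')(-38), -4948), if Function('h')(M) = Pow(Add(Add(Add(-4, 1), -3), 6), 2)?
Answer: -4948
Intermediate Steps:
Function('h')(M) = 0 (Function('h')(M) = Pow(Add(Add(-3, -3), 6), 2) = Pow(Add(-6, 6), 2) = Pow(0, 2) = 0)
Add(Function('h')(-38), -4948) = Add(0, -4948) = -4948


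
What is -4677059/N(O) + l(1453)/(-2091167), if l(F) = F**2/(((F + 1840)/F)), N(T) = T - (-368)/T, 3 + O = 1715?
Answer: -3446734988991275542/1261602412449717 ≈ -2732.0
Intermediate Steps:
O = 1712 (O = -3 + 1715 = 1712)
N(T) = T + 368/T
l(F) = F**3/(1840 + F) (l(F) = F**2/(((1840 + F)/F)) = F**2*(F/(1840 + F)) = F**3/(1840 + F))
-4677059/N(O) + l(1453)/(-2091167) = -4677059/(1712 + 368/1712) + (1453**3/(1840 + 1453))/(-2091167) = -4677059/(1712 + 368*(1/1712)) + (3067586677/3293)*(-1/2091167) = -4677059/(1712 + 23/107) + (3067586677*(1/3293))*(-1/2091167) = -4677059/183207/107 + (3067586677/3293)*(-1/2091167) = -4677059*107/183207 - 3067586677/6886212931 = -500445313/183207 - 3067586677/6886212931 = -3446734988991275542/1261602412449717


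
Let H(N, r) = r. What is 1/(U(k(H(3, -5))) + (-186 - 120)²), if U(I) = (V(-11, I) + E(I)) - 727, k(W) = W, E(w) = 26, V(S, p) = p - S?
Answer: 1/92941 ≈ 1.0760e-5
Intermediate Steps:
U(I) = -690 + I (U(I) = ((I - 1*(-11)) + 26) - 727 = ((I + 11) + 26) - 727 = ((11 + I) + 26) - 727 = (37 + I) - 727 = -690 + I)
1/(U(k(H(3, -5))) + (-186 - 120)²) = 1/((-690 - 5) + (-186 - 120)²) = 1/(-695 + (-306)²) = 1/(-695 + 93636) = 1/92941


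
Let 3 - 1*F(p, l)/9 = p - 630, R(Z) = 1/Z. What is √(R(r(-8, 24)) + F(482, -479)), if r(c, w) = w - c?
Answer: √86978/8 ≈ 36.865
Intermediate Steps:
F(p, l) = 5697 - 9*p (F(p, l) = 27 - 9*(p - 630) = 27 - 9*(-630 + p) = 27 + (5670 - 9*p) = 5697 - 9*p)
√(R(r(-8, 24)) + F(482, -479)) = √(1/(24 - 1*(-8)) + (5697 - 9*482)) = √(1/(24 + 8) + (5697 - 4338)) = √(1/32 + 1359) = √(43489/32) = √86978/8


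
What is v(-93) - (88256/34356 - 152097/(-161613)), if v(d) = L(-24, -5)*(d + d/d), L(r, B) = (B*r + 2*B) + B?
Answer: -70972808365/7344413 ≈ -9663.5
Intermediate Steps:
L(r, B) = 3*B + B*r (L(r, B) = (2*B + B*r) + B = 3*B + B*r)
v(d) = 105 + 105*d (v(d) = (-5*(3 - 24))*(d + d/d) = (-5*(-21))*(d + 1) = 105*(1 + d) = 105 + 105*d)
v(-93) - (88256/34356 - 152097/(-161613)) = (105 + 105*(-93)) - (88256/34356 - 152097/(-161613)) = (105 - 9765) - (88256*(1/34356) - 152097*(-1/161613)) = -9660 - (3152/1227 + 50699/53871) = -9660 - 1*25778785/7344413 = -9660 - 25778785/7344413 = -70972808365/7344413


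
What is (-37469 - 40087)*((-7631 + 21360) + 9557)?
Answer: -1805969016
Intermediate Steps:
(-37469 - 40087)*((-7631 + 21360) + 9557) = -77556*(13729 + 9557) = -77556*23286 = -1805969016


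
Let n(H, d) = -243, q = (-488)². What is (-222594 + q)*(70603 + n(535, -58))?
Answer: 1094098000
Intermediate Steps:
q = 238144
(-222594 + q)*(70603 + n(535, -58)) = (-222594 + 238144)*(70603 - 243) = 15550*70360 = 1094098000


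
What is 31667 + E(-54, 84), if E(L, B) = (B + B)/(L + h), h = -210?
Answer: 348330/11 ≈ 31666.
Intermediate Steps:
E(L, B) = 2*B/(-210 + L) (E(L, B) = (B + B)/(L - 210) = (2*B)/(-210 + L) = 2*B/(-210 + L))
31667 + E(-54, 84) = 31667 + 2*84/(-210 - 54) = 31667 + 2*84/(-264) = 31667 + 2*84*(-1/264) = 31667 - 7/11 = 348330/11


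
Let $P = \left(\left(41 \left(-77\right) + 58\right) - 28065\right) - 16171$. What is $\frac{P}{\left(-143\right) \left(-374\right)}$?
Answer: $- \frac{47335}{53482} \approx -0.88506$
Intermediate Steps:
$P = -47335$ ($P = \left(\left(-3157 + 58\right) - 28065\right) - 16171 = \left(-3099 - 28065\right) - 16171 = -31164 - 16171 = -47335$)
$\frac{P}{\left(-143\right) \left(-374\right)} = - \frac{47335}{\left(-143\right) \left(-374\right)} = - \frac{47335}{53482}$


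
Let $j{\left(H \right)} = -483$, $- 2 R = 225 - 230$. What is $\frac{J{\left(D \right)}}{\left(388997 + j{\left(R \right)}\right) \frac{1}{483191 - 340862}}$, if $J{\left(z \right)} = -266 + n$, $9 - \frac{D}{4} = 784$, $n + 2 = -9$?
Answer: $- \frac{39425133}{388514} \approx -101.48$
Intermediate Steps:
$R = \frac{5}{2}$ ($R = - \frac{225 - 230}{2} = \left(- \frac{1}{2}\right) \left(-5\right) = \frac{5}{2} \approx 2.5$)
$n = -11$ ($n = -2 - 9 = -11$)
$D = -3100$ ($D = 36 - 3136 = -3100$)
$J{\left(z \right)} = -277$ ($J{\left(z \right)} = -266 - 11 = -277$)
$\frac{J{\left(D \right)}}{\left(388997 + j{\left(R \right)}\right) \frac{1}{483191 - 340862}} = - \frac{277}{\left(388997 - 483\right) \frac{1}{483191 - 340862}} = - \frac{277}{388514 \cdot \frac{1}{142329}} = - \frac{277}{\frac{388514}{142329}} = \left(-277\right) \frac{142329}{388514} = - \frac{39425133}{388514}$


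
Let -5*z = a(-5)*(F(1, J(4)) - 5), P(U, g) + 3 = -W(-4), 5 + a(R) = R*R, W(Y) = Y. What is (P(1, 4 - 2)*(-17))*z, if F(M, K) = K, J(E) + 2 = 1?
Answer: -408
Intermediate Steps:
J(E) = -1 (J(E) = -2 + 1 = -1)
a(R) = -5 + R**2 (a(R) = -5 + R*R = -5 + R**2)
P(U, g) = 1 (P(U, g) = -3 - 1*(-4) = -3 + 4 = 1)
z = 24 (z = -(-5 + (-5)**2)*(-1 - 5)/5 = -(-5 + 25)*(-6)/5 = -4*(-6) = -1/5*(-120) = 24)
(P(1, 4 - 2)*(-17))*z = (1*(-17))*24 = -17*24 = -408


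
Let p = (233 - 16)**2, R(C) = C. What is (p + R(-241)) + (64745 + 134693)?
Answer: 246286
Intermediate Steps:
p = 47089 (p = 217**2 = 47089)
(p + R(-241)) + (64745 + 134693) = (47089 - 241) + (64745 + 134693) = 46848 + 199438 = 246286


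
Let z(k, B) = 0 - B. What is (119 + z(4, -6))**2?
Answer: 15625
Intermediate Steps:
z(k, B) = -B
(119 + z(4, -6))**2 = (119 - 1*(-6))**2 = (119 + 6)**2 = 125**2 = 15625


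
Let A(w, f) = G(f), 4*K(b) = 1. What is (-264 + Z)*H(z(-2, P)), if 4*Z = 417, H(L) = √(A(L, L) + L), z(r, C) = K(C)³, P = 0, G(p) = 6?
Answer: -639*√385/32 ≈ -391.81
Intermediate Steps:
K(b) = ¼ (K(b) = (¼)*1 = ¼)
A(w, f) = 6
z(r, C) = 1/64 (z(r, C) = (¼)³ = 1/64)
H(L) = √(6 + L)
Z = 417/4 (Z = (¼)*417 = 417/4 ≈ 104.25)
(-264 + Z)*H(z(-2, P)) = (-264 + 417/4)*√(6 + 1/64) = -639*√385/32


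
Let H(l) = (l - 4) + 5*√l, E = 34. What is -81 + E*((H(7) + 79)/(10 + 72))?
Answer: -47 + 85*√7/41 ≈ -41.515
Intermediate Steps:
H(l) = -4 + l + 5*√l (H(l) = (-4 + l) + 5*√l = -4 + l + 5*√l)
-81 + E*((H(7) + 79)/(10 + 72)) = -81 + 34*(((-4 + 7 + 5*√7) + 79)/(10 + 72)) = -81 + 34*(((3 + 5*√7) + 79)/82) = -81 + 34*((82 + 5*√7)*(1/82)) = -81 + 34*(1 + 5*√7/82) = -81 + (34 + 85*√7/41) = -47 + 85*√7/41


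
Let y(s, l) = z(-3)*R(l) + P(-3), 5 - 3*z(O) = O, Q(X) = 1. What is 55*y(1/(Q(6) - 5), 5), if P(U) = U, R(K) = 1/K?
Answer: -407/3 ≈ -135.67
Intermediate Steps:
z(O) = 5/3 - O/3
y(s, l) = -3 + 8/(3*l) (y(s, l) = (5/3 - ⅓*(-3))/l - 3 = (5/3 + 1)/l - 3 = 8/(3*l) - 3 = -3 + 8/(3*l))
55*y(1/(Q(6) - 5), 5) = 55*(-3 + (8/3)/5) = 55*(-3 + (8/3)*(⅕)) = 55*(-3 + 8/15) = 55*(-37/15) = -407/3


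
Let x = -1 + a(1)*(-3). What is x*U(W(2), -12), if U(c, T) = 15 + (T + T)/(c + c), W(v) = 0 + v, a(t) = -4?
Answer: 99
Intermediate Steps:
W(v) = v
x = 11 (x = -1 - 4*(-3) = -1 + 12 = 11)
U(c, T) = 15 + T/c (U(c, T) = 15 + (2*T)/((2*c)) = 15 + (2*T)*(1/(2*c)) = 15 + T/c)
x*U(W(2), -12) = 11*(15 - 12/2) = 11*(15 - 12*½) = 11*(15 - 6) = 11*9 = 99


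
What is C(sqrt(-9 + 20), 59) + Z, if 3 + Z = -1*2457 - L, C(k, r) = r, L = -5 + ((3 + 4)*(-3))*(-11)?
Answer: -2627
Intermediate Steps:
L = 226 (L = -5 + (7*(-3))*(-11) = -5 - 21*(-11) = -5 + 231 = 226)
Z = -2686 (Z = -3 + (-1*2457 - 1*226) = -3 + (-2457 - 226) = -3 - 2683 = -2686)
C(sqrt(-9 + 20), 59) + Z = 59 - 2686 = -2627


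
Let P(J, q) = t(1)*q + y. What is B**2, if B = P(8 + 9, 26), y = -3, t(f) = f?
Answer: 529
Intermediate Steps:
P(J, q) = -3 + q (P(J, q) = 1*q - 3 = q - 3 = -3 + q)
B = 23 (B = -3 + 26 = 23)
B**2 = 23**2 = 529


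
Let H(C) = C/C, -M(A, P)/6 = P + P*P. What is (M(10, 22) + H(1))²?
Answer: 9211225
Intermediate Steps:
M(A, P) = -6*P - 6*P² (M(A, P) = -6*(P + P*P) = -6*(P + P²) = -6*P - 6*P²)
H(C) = 1
(M(10, 22) + H(1))² = (-6*22*(1 + 22) + 1)² = (-6*22*23 + 1)² = (-3036 + 1)² = (-3035)² = 9211225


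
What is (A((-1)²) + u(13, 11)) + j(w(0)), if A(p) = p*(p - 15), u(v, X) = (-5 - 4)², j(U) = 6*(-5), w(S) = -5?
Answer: 37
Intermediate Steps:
j(U) = -30
u(v, X) = 81 (u(v, X) = (-9)² = 81)
A(p) = p*(-15 + p)
(A((-1)²) + u(13, 11)) + j(w(0)) = ((-1)²*(-15 + (-1)²) + 81) - 30 = (1*(-15 + 1) + 81) - 30 = (1*(-14) + 81) - 30 = (-14 + 81) - 30 = 67 - 30 = 37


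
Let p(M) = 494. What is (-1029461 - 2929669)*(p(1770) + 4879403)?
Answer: -19320146609610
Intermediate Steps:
(-1029461 - 2929669)*(p(1770) + 4879403) = (-1029461 - 2929669)*(494 + 4879403) = -3959130*4879897 = -19320146609610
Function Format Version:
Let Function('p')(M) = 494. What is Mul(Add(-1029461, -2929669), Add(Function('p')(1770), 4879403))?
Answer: -19320146609610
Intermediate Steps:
Mul(Add(-1029461, -2929669), Add(Function('p')(1770), 4879403)) = Mul(Add(-1029461, -2929669), Add(494, 4879403)) = Mul(-3959130, 4879897) = -19320146609610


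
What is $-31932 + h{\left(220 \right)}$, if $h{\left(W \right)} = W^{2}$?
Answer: $16468$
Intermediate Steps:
$-31932 + h{\left(220 \right)} = -31932 + 220^{2} = -31932 + 48400 = 16468$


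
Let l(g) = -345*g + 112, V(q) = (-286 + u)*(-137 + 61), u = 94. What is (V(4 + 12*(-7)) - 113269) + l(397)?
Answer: -235530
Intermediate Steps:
V(q) = 14592 (V(q) = (-286 + 94)*(-137 + 61) = -192*(-76) = 14592)
l(g) = 112 - 345*g
(V(4 + 12*(-7)) - 113269) + l(397) = (14592 - 113269) + (112 - 345*397) = -98677 + (112 - 136965) = -98677 - 136853 = -235530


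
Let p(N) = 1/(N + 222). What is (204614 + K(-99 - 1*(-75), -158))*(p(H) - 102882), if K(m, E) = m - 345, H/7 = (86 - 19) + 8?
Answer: -15696810960985/747 ≈ -2.1013e+10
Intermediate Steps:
H = 525 (H = 7*((86 - 19) + 8) = 7*(67 + 8) = 7*75 = 525)
K(m, E) = -345 + m
p(N) = 1/(222 + N)
(204614 + K(-99 - 1*(-75), -158))*(p(H) - 102882) = (204614 + (-345 + (-99 - 1*(-75))))*(1/(222 + 525) - 102882) = (204614 + (-345 + (-99 + 75)))*(1/747 - 102882) = (204614 + (-345 - 24))*(1/747 - 102882) = (204614 - 369)*(-76852853/747) = 204245*(-76852853/747) = -15696810960985/747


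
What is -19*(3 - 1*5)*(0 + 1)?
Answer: 38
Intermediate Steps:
-19*(3 - 1*5)*(0 + 1) = -19*(3 - 5) = -(-38) = -19*(-2) = 38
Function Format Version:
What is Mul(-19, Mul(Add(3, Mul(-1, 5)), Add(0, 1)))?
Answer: 38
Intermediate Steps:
Mul(-19, Mul(Add(3, Mul(-1, 5)), Add(0, 1))) = Mul(-19, Mul(Add(3, -5), 1)) = Mul(-19, Mul(-2, 1)) = Mul(-19, -2) = 38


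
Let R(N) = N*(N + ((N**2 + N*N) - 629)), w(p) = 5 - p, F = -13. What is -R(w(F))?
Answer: -666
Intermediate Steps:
R(N) = N*(-629 + N + 2*N**2) (R(N) = N*(N + ((N**2 + N**2) - 629)) = N*(N + (2*N**2 - 629)) = N*(N + (-629 + 2*N**2)) = N*(-629 + N + 2*N**2))
-R(w(F)) = -(5 - 1*(-13))*(-629 + (5 - 1*(-13)) + 2*(5 - 1*(-13))**2) = -(5 + 13)*(-629 + (5 + 13) + 2*(5 + 13)**2) = -18*(-629 + 18 + 2*18**2) = -18*(-629 + 18 + 2*324) = -18*(-629 + 18 + 648) = -18*37 = -1*666 = -666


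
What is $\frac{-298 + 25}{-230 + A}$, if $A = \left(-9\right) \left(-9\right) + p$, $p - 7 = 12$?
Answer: $\frac{21}{10} \approx 2.1$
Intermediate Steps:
$p = 19$ ($p = 7 + 12 = 19$)
$A = 100$ ($A = \left(-9\right) \left(-9\right) + 19 = 81 + 19 = 100$)
$\frac{-298 + 25}{-230 + A} = \frac{-298 + 25}{-230 + 100} = - \frac{273}{-130} = \left(-273\right) \left(- \frac{1}{130}\right) = \frac{21}{10}$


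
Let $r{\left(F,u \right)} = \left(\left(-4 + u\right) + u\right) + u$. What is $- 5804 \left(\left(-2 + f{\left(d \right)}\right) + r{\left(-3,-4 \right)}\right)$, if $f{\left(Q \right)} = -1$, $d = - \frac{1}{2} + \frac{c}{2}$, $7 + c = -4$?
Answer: $110276$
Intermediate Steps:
$c = -11$ ($c = -7 - 4 = -11$)
$r{\left(F,u \right)} = -4 + 3 u$ ($r{\left(F,u \right)} = \left(-4 + 2 u\right) + u = -4 + 3 u$)
$d = -6$ ($d = - \frac{1}{2} - \frac{11}{2} = -6$)
$- 5804 \left(\left(-2 + f{\left(d \right)}\right) + r{\left(-3,-4 \right)}\right) = - 5804 \left(\left(-2 - 1\right) + \left(-4 + 3 \left(-4\right)\right)\right) = - 5804 \left(-3 - 16\right) = \left(-5804\right) \left(-19\right) = 110276$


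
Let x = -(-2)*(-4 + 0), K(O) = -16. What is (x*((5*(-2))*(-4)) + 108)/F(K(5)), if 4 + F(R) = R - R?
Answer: 53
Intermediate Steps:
x = -8 (x = -(-2)*(-4) = -1*8 = -8)
F(R) = -4 (F(R) = -4 + (R - R) = -4 + 0 = -4)
(x*((5*(-2))*(-4)) + 108)/F(K(5)) = (-8*5*(-2)*(-4) + 108)/(-4) = (-(-80)*(-4) + 108)*(-¼) = (-8*40 + 108)*(-¼) = (-320 + 108)*(-¼) = -212*(-¼) = 53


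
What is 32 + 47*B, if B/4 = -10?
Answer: -1848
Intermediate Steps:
B = -40 (B = 4*(-10) = -40)
32 + 47*B = 32 + 47*(-40) = 32 - 1880 = -1848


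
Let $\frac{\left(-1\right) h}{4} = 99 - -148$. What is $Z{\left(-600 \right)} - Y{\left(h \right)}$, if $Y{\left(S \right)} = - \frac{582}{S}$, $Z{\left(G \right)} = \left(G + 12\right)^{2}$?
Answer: $\frac{170797245}{494} \approx 3.4574 \cdot 10^{5}$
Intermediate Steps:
$Z{\left(G \right)} = \left(12 + G\right)^{2}$
$h = -988$ ($h = - 4 \left(99 - -148\right) = - 4 \left(99 + 148\right) = \left(-4\right) 247 = -988$)
$Z{\left(-600 \right)} - Y{\left(h \right)} = \left(12 - 600\right)^{2} - - \frac{582}{-988} = \left(-588\right)^{2} - \left(-582\right) \left(- \frac{1}{988}\right) = 345744 - \frac{291}{494} = \frac{170797245}{494}$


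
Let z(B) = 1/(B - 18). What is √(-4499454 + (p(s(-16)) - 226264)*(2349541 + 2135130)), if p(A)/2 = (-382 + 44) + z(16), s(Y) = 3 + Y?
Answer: 3*I*√113084468985 ≈ 1.0088e+6*I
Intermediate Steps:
z(B) = 1/(-18 + B)
p(A) = -677 (p(A) = 2*((-382 + 44) + 1/(-18 + 16)) = 2*(-338 + 1/(-2)) = 2*(-338 - ½) = 2*(-677/2) = -677)
√(-4499454 + (p(s(-16)) - 226264)*(2349541 + 2135130)) = √(-4499454 + (-677 - 226264)*(2349541 + 2135130)) = √(-4499454 - 226941*4484671) = √(-4499454 - 1017755721411) = √(-1017760220865) = 3*I*√113084468985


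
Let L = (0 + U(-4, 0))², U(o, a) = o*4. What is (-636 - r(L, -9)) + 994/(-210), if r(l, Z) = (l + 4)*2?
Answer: -17411/15 ≈ -1160.7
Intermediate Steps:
U(o, a) = 4*o
L = 256 (L = (0 + 4*(-4))² = (0 - 16)² = (-16)² = 256)
r(l, Z) = 8 + 2*l (r(l, Z) = (4 + l)*2 = 8 + 2*l)
(-636 - r(L, -9)) + 994/(-210) = (-636 - (8 + 2*256)) + 994/(-210) = (-636 - (8 + 512)) + 994*(-1/210) = (-636 - 1*520) - 71/15 = (-636 - 520) - 71/15 = -1156 - 71/15 = -17411/15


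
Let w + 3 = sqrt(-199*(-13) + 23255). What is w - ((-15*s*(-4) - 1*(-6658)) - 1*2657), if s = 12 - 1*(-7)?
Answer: -5144 + sqrt(25842) ≈ -4983.2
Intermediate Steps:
s = 19 (s = 12 + 7 = 19)
w = -3 + sqrt(25842) (w = -3 + sqrt(-199*(-13) + 23255) = -3 + sqrt(2587 + 23255) = -3 + sqrt(25842) ≈ 157.75)
w - ((-15*s*(-4) - 1*(-6658)) - 1*2657) = (-3 + sqrt(25842)) - ((-15*19*(-4) - 1*(-6658)) - 1*2657) = (-3 + sqrt(25842)) - ((-285*(-4) + 6658) - 2657) = (-3 + sqrt(25842)) - ((1140 + 6658) - 2657) = (-3 + sqrt(25842)) - (7798 - 2657) = (-3 + sqrt(25842)) - 1*5141 = (-3 + sqrt(25842)) - 5141 = -5144 + sqrt(25842)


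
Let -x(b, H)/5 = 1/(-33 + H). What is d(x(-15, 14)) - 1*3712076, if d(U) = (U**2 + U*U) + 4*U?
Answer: -1340059006/361 ≈ -3.7121e+6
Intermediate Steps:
x(b, H) = -5/(-33 + H)
d(U) = 2*U**2 + 4*U (d(U) = (U**2 + U**2) + 4*U = 2*U**2 + 4*U)
d(x(-15, 14)) - 1*3712076 = 2*(-5/(-33 + 14))*(2 - 5/(-33 + 14)) - 1*3712076 = 2*(-5/(-19))*(2 - 5/(-19)) - 3712076 = 2*(-5*(-1/19))*(2 - 5*(-1/19)) - 3712076 = 2*(5/19)*(2 + 5/19) - 3712076 = 2*(5/19)*(43/19) - 3712076 = 430/361 - 3712076 = -1340059006/361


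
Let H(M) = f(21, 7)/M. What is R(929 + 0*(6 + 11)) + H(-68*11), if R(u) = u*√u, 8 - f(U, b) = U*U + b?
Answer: 10/17 + 929*√929 ≈ 28316.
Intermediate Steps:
f(U, b) = 8 - b - U² (f(U, b) = 8 - (U*U + b) = 8 - (U² + b) = 8 - (b + U²) = 8 + (-b - U²) = 8 - b - U²)
H(M) = -440/M (H(M) = (8 - 1*7 - 1*21²)/M = (8 - 7 - 1*441)/M = (8 - 7 - 441)/M = -440/M)
R(u) = u^(3/2)
R(929 + 0*(6 + 11)) + H(-68*11) = (929 + 0*(6 + 11))^(3/2) - 440/((-68*11)) = (929 + 0*17)^(3/2) - 440/(-748) = (929 + 0)^(3/2) - 440*(-1/748) = 929^(3/2) + 10/17 = 929*√929 + 10/17 = 10/17 + 929*√929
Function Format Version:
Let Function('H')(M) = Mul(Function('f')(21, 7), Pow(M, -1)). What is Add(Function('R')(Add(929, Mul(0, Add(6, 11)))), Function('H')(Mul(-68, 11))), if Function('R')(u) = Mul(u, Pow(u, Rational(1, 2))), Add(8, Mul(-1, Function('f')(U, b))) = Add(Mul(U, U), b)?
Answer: Add(Rational(10, 17), Mul(929, Pow(929, Rational(1, 2)))) ≈ 28316.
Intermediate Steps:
Function('f')(U, b) = Add(8, Mul(-1, b), Mul(-1, Pow(U, 2))) (Function('f')(U, b) = Add(8, Mul(-1, Add(Mul(U, U), b))) = Add(8, Mul(-1, Add(Pow(U, 2), b))) = Add(8, Mul(-1, Add(b, Pow(U, 2)))) = Add(8, Add(Mul(-1, b), Mul(-1, Pow(U, 2)))) = Add(8, Mul(-1, b), Mul(-1, Pow(U, 2))))
Function('H')(M) = Mul(-440, Pow(M, -1)) (Function('H')(M) = Mul(Add(8, Mul(-1, 7), Mul(-1, Pow(21, 2))), Pow(M, -1)) = Mul(Add(8, -7, Mul(-1, 441)), Pow(M, -1)) = Mul(Add(8, -7, -441), Pow(M, -1)) = Mul(-440, Pow(M, -1)))
Function('R')(u) = Pow(u, Rational(3, 2))
Add(Function('R')(Add(929, Mul(0, Add(6, 11)))), Function('H')(Mul(-68, 11))) = Add(Pow(Add(929, Mul(0, Add(6, 11))), Rational(3, 2)), Mul(-440, Pow(Mul(-68, 11), -1))) = Add(Pow(Add(929, Mul(0, 17)), Rational(3, 2)), Mul(-440, Pow(-748, -1))) = Add(Pow(Add(929, 0), Rational(3, 2)), Mul(-440, Rational(-1, 748))) = Add(Pow(929, Rational(3, 2)), Rational(10, 17)) = Add(Mul(929, Pow(929, Rational(1, 2))), Rational(10, 17)) = Add(Rational(10, 17), Mul(929, Pow(929, Rational(1, 2))))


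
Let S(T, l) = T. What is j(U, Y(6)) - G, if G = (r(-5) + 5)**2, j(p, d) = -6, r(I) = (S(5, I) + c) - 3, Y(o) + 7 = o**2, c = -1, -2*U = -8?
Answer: -42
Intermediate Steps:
U = 4 (U = -1/2*(-8) = 4)
Y(o) = -7 + o**2
r(I) = 1 (r(I) = (5 - 1) - 3 = 4 - 3 = 1)
G = 36 (G = (1 + 5)**2 = 6**2 = 36)
j(U, Y(6)) - G = -6 - 1*36 = -6 - 36 = -42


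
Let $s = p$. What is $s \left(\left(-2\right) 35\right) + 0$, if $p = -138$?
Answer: $9660$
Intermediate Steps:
$s = -138$
$s \left(\left(-2\right) 35\right) + 0 = - 138 \left(\left(-2\right) 35\right) + 0 = \left(-138\right) \left(-70\right) + 0 = 9660 + 0 = 9660$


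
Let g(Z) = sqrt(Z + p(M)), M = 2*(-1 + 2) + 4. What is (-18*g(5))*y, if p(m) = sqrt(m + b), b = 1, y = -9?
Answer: 162*sqrt(5 + sqrt(7)) ≈ 447.95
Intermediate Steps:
M = 6 (M = 2*1 + 4 = 2 + 4 = 6)
p(m) = sqrt(1 + m) (p(m) = sqrt(m + 1) = sqrt(1 + m))
g(Z) = sqrt(Z + sqrt(7)) (g(Z) = sqrt(Z + sqrt(1 + 6)) = sqrt(Z + sqrt(7)))
(-18*g(5))*y = -18*sqrt(5 + sqrt(7))*(-9) = 162*sqrt(5 + sqrt(7))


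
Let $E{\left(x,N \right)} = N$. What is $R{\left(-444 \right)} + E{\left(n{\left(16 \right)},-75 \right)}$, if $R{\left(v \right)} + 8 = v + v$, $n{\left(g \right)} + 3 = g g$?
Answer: $-971$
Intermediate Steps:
$n{\left(g \right)} = -3 + g^{2}$ ($n{\left(g \right)} = -3 + g g = -3 + g^{2}$)
$R{\left(v \right)} = -8 + 2 v$ ($R{\left(v \right)} = -8 + \left(v + v\right) = -8 + 2 v$)
$R{\left(-444 \right)} + E{\left(n{\left(16 \right)},-75 \right)} = \left(-8 + 2 \left(-444\right)\right) - 75 = \left(-8 - 888\right) - 75 = -896 - 75 = -971$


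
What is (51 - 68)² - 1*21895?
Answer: -21606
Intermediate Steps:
(51 - 68)² - 1*21895 = (-17)² - 21895 = 289 - 21895 = -21606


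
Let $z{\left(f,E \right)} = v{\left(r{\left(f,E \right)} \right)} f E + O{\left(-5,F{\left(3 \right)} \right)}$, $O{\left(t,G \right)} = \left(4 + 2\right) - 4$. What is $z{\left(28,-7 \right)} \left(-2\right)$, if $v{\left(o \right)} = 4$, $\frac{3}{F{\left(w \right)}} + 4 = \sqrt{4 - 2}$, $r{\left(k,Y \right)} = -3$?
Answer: $1564$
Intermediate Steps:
$F{\left(w \right)} = \frac{3}{-4 + \sqrt{2}}$ ($F{\left(w \right)} = \frac{3}{-4 + \sqrt{4 - 2}} = \frac{3}{-4 + \sqrt{2}}$)
$O{\left(t,G \right)} = 2$ ($O{\left(t,G \right)} = 6 - 4 = 2$)
$z{\left(f,E \right)} = 2 + 4 E f$ ($z{\left(f,E \right)} = 4 f E + 2 = 4 E f + 2 = 2 + 4 E f$)
$z{\left(28,-7 \right)} \left(-2\right) = \left(2 + 4 \left(-7\right) 28\right) \left(-2\right) = \left(2 - 784\right) \left(-2\right) = \left(-782\right) \left(-2\right) = 1564$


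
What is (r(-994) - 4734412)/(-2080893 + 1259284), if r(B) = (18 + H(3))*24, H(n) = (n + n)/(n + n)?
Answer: 4733956/821609 ≈ 5.7618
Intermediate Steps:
H(n) = 1 (H(n) = (2*n)/((2*n)) = (2*n)*(1/(2*n)) = 1)
r(B) = 456 (r(B) = (18 + 1)*24 = 19*24 = 456)
(r(-994) - 4734412)/(-2080893 + 1259284) = (456 - 4734412)/(-2080893 + 1259284) = -4733956/(-821609) = -4733956*(-1/821609) = 4733956/821609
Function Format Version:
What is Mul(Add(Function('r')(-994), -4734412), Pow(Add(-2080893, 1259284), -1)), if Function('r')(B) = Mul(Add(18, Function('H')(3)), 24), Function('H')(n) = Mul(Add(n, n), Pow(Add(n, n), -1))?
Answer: Rational(4733956, 821609) ≈ 5.7618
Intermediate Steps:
Function('H')(n) = 1 (Function('H')(n) = Mul(Mul(2, n), Pow(Mul(2, n), -1)) = Mul(Mul(2, n), Mul(Rational(1, 2), Pow(n, -1))) = 1)
Function('r')(B) = 456 (Function('r')(B) = Mul(Add(18, 1), 24) = Mul(19, 24) = 456)
Mul(Add(Function('r')(-994), -4734412), Pow(Add(-2080893, 1259284), -1)) = Mul(Add(456, -4734412), Pow(Add(-2080893, 1259284), -1)) = Mul(-4733956, Pow(-821609, -1)) = Mul(-4733956, Rational(-1, 821609)) = Rational(4733956, 821609)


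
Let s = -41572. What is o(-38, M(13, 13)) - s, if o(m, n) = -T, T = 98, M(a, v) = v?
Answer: 41474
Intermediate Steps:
o(m, n) = -98 (o(m, n) = -1*98 = -98)
o(-38, M(13, 13)) - s = -98 - 1*(-41572) = -98 + 41572 = 41474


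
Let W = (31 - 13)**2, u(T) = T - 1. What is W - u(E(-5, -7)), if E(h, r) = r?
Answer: 332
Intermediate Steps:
u(T) = -1 + T
W = 324 (W = 18**2 = 324)
W - u(E(-5, -7)) = 324 - (-1 - 7) = 324 - 1*(-8) = 324 + 8 = 332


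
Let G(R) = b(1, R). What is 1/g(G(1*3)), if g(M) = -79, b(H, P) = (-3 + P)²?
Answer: -1/79 ≈ -0.012658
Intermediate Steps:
G(R) = (-3 + R)²
1/g(G(1*3)) = 1/(-79) = -1/79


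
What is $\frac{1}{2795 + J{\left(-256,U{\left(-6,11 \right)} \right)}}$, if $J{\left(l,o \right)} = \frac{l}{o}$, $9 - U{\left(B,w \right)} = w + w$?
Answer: $\frac{13}{36591} \approx 0.00035528$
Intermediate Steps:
$U{\left(B,w \right)} = 9 - 2 w$ ($U{\left(B,w \right)} = 9 - \left(w + w\right) = 9 - 2 w$)
$\frac{1}{2795 + J{\left(-256,U{\left(-6,11 \right)} \right)}} = \frac{1}{2795 - \frac{256}{9 - 22}} = \frac{1}{2795 - \frac{256}{-13}} = \frac{1}{2795 - - \frac{256}{13}} = \frac{1}{2795 + \frac{256}{13}} = \frac{1}{\frac{36591}{13}} = \frac{13}{36591}$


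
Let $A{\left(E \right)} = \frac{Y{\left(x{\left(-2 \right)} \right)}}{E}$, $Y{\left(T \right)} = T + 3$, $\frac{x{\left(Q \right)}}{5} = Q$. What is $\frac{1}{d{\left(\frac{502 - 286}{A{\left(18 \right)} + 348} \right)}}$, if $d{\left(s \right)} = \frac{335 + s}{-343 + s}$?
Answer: $- \frac{2142263}{2099983} \approx -1.0201$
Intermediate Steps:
$x{\left(Q \right)} = 5 Q$
$Y{\left(T \right)} = 3 + T$
$A{\left(E \right)} = - \frac{7}{E}$ ($A{\left(E \right)} = \frac{3 + 5 \left(-2\right)}{E} = \frac{3 - 10}{E} = - \frac{7}{E}$)
$d{\left(s \right)} = \frac{335 + s}{-343 + s}$
$\frac{1}{d{\left(\frac{502 - 286}{A{\left(18 \right)} + 348} \right)}} = \frac{1}{\frac{1}{-343 + \frac{502 - 286}{- \frac{7}{18} + 348}} \left(335 + \frac{502 - 286}{- \frac{7}{18} + 348}\right)} = \frac{1}{\frac{1}{-343 + \frac{216}{\frac{6257}{18}}} \left(335 + \frac{216}{\frac{6257}{18}}\right)} = \frac{1}{\frac{1}{-343 + 216 \cdot \frac{18}{6257}} \left(335 + 216 \cdot \frac{18}{6257}\right)} = \frac{1}{\frac{1}{-343 + \frac{3888}{6257}} \left(335 + \frac{3888}{6257}\right)} = \frac{1}{\frac{1}{- \frac{2142263}{6257}} \cdot \frac{2099983}{6257}} = \frac{1}{\left(- \frac{6257}{2142263}\right) \frac{2099983}{6257}} = \frac{1}{- \frac{2099983}{2142263}} = - \frac{2142263}{2099983}$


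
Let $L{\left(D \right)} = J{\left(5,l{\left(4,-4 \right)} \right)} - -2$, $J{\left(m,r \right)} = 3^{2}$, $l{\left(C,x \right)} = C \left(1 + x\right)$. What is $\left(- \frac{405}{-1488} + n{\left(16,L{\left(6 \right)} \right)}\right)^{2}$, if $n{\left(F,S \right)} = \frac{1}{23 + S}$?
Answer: $\frac{6466849}{71098624} \approx 0.090956$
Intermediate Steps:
$J{\left(m,r \right)} = 9$
$L{\left(D \right)} = 11$ ($L{\left(D \right)} = 9 - -2 = 9 + 2 = 11$)
$\left(- \frac{405}{-1488} + n{\left(16,L{\left(6 \right)} \right)}\right)^{2} = \left(- \frac{405}{-1488} + \frac{1}{23 + 11}\right)^{2} = \left(\left(-405\right) \left(- \frac{1}{1488}\right) + \frac{1}{34}\right)^{2} = \left(\frac{135}{496} + \frac{1}{34}\right)^{2} = \left(\frac{2543}{8432}\right)^{2} = \frac{6466849}{71098624}$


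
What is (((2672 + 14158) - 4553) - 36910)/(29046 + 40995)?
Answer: -8211/23347 ≈ -0.35169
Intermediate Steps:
(((2672 + 14158) - 4553) - 36910)/(29046 + 40995) = ((16830 - 4553) - 36910)/70041 = (12277 - 36910)*(1/70041) = -24633*1/70041 = -8211/23347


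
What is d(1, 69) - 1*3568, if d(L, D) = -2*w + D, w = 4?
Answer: -3507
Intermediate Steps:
d(L, D) = -8 + D (d(L, D) = -2*4 + D = -8 + D)
d(1, 69) - 1*3568 = (-8 + 69) - 1*3568 = 61 - 3568 = -3507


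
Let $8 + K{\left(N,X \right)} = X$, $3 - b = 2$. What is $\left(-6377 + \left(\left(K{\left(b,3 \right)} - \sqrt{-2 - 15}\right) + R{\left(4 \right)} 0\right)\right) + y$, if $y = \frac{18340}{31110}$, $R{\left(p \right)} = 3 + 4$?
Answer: $- \frac{19852568}{3111} - i \sqrt{17} \approx -6381.4 - 4.1231 i$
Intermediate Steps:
$b = 1$ ($b = 3 - 2 = 1$)
$K{\left(N,X \right)} = -8 + X$
$R{\left(p \right)} = 7$
$y = \frac{1834}{3111}$ ($y = 18340 \cdot \frac{1}{31110} = \frac{1834}{3111} \approx 0.58952$)
$\left(-6377 + \left(\left(K{\left(b,3 \right)} - \sqrt{-2 - 15}\right) + R{\left(4 \right)} 0\right)\right) + y = \left(-6377 + \left(\left(\left(-8 + 3\right) - \sqrt{-2 - 15}\right) + 7 \cdot 0\right)\right) + \frac{1834}{3111} = \left(-6377 - \left(5 + \sqrt{-17}\right)\right) + \frac{1834}{3111} = \left(-6377 - \left(5 + i \sqrt{17}\right)\right) + \frac{1834}{3111} = \left(-6382 - i \sqrt{17}\right) + \frac{1834}{3111} = - \frac{19852568}{3111} - i \sqrt{17}$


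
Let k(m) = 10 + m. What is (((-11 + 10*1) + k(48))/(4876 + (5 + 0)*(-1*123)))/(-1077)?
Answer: -19/1529699 ≈ -1.2421e-5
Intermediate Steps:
(((-11 + 10*1) + k(48))/(4876 + (5 + 0)*(-1*123)))/(-1077) = (((-11 + 10*1) + (10 + 48))/(4876 + (5 + 0)*(-1*123)))/(-1077) = (((-11 + 10) + 58)/(4876 + 5*(-123)))*(-1/1077) = ((-1 + 58)/(4876 - 615))*(-1/1077) = (57/4261)*(-1/1077) = -19/1529699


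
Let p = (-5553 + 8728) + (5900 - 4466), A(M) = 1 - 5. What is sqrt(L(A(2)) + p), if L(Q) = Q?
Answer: sqrt(4605) ≈ 67.860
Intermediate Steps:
A(M) = -4
p = 4609 (p = 3175 + 1434 = 4609)
sqrt(L(A(2)) + p) = sqrt(-4 + 4609) = sqrt(4605)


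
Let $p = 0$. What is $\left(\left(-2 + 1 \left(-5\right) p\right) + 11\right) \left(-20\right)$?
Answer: $-180$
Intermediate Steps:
$\left(\left(-2 + 1 \left(-5\right) p\right) + 11\right) \left(-20\right) = \left(\left(-2 + 1 \left(-5\right) 0\right) + 11\right) \left(-20\right) = \left(\left(-2 - 0\right) + 11\right) \left(-20\right) = \left(\left(-2 + 0\right) + 11\right) \left(-20\right) = \left(-2 + 11\right) \left(-20\right) = 9 \left(-20\right) = -180$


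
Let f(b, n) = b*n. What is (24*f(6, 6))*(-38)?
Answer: -32832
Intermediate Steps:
(24*f(6, 6))*(-38) = (24*(6*6))*(-38) = (24*36)*(-38) = 864*(-38) = -32832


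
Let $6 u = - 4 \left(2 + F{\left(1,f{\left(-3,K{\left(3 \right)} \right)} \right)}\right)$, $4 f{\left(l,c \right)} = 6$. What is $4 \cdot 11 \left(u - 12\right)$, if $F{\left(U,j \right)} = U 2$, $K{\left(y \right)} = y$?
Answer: $- \frac{1936}{3} \approx -645.33$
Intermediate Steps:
$f{\left(l,c \right)} = \frac{3}{2}$ ($f{\left(l,c \right)} = \frac{1}{4} \cdot 6 = \frac{3}{2}$)
$F{\left(U,j \right)} = 2 U$
$u = - \frac{8}{3}$ ($u = \frac{\left(-4\right) \left(2 + 2 \cdot 1\right)}{6} = \frac{\left(-4\right) \left(2 + 2\right)}{6} = \frac{\left(-4\right) 4}{6} = \frac{1}{6} \left(-16\right) = - \frac{8}{3} \approx -2.6667$)
$4 \cdot 11 \left(u - 12\right) = 4 \cdot 11 \left(- \frac{8}{3} - 12\right) = 44 \left(- \frac{8}{3} - 12\right) = 44 \left(- \frac{44}{3}\right) = - \frac{1936}{3}$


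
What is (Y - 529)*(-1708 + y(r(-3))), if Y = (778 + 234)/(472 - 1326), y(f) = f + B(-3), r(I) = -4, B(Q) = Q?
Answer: 55465305/61 ≈ 9.0927e+5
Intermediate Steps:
y(f) = -3 + f (y(f) = f - 3 = -3 + f)
Y = -506/427 (Y = 1012/(-854) = 1012*(-1/854) = -506/427 ≈ -1.1850)
(Y - 529)*(-1708 + y(r(-3))) = (-506/427 - 529)*(-1708 + (-3 - 4)) = -226389*(-1708 - 7)/427 = -226389/427*(-1715) = 55465305/61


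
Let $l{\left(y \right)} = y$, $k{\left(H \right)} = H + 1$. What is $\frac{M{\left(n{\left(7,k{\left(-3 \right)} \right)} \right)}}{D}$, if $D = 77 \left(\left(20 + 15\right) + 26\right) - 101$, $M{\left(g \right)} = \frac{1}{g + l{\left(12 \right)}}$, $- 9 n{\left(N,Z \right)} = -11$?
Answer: $\frac{3}{182308} \approx 1.6456 \cdot 10^{-5}$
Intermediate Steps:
$k{\left(H \right)} = 1 + H$
$n{\left(N,Z \right)} = \frac{11}{9}$ ($n{\left(N,Z \right)} = \left(- \frac{1}{9}\right) \left(-11\right) = \frac{11}{9}$)
$M{\left(g \right)} = \frac{1}{12 + g}$ ($M{\left(g \right)} = \frac{1}{g + 12} = \frac{1}{12 + g}$)
$D = 4596$ ($D = 77 \left(35 + 26\right) - 101 = 77 \cdot 61 - 101 = 4697 - 101 = 4596$)
$\frac{M{\left(n{\left(7,k{\left(-3 \right)} \right)} \right)}}{D} = \frac{1}{\left(12 + \frac{11}{9}\right) 4596} = \frac{1}{\frac{119}{9}} \cdot \frac{1}{4596} = \frac{9}{119} \cdot \frac{1}{4596} = \frac{3}{182308}$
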